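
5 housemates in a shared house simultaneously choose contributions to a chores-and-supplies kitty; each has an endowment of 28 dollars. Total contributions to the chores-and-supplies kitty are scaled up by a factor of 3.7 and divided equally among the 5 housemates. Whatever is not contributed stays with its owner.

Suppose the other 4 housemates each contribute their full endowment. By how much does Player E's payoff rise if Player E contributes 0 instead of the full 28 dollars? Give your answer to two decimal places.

Switching from a contribution of 28 to 0 lets Player E keep an extra 28 dollars, but lowers the chores-and-supplies kitty by 28, which costs Player E their own share of that drop: 3.7/5 × 28 = 20.72.
Net gain = 28 − 20.72 = 7.28. The private return per contributed unit (0.7400) is below 1, so free-riding is indeed the best response regardless of what the others do.

7.28 dollars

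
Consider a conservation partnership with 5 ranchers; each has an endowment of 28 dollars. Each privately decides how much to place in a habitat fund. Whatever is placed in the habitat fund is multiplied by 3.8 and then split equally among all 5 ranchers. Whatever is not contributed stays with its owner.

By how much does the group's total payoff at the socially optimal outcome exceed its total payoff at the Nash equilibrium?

Each contributed unit returns 3.8/5 = 0.7600 to its contributor — below 1 — so contributing 0 is dominant for every player. At the Nash equilibrium everyone keeps their 28, and the group total is 5 × 28 = 140.
Each contributed unit returns 3.800 to the group as a whole (0.7600 to each of 5 players), which exceeds 1, so the social optimum is full contribution: group total = 3.800 × 140 = 532.00.
Efficiency loss = 532.00 − 140 = 392.00.

392.00 dollars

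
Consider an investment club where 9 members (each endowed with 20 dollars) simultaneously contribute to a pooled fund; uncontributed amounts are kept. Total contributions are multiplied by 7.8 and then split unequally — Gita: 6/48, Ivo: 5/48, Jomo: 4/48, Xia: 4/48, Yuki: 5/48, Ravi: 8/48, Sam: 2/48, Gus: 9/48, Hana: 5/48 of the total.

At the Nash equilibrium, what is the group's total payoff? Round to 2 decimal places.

Player j's private return per contributed unit is 7.8 × (j's share). Contributing is weakly dominant for j when that share is at least 1/7.8 = 0.1282, and contributing 0 is dominant otherwise.
Ravi and Gus are above the threshold, contributing 20 each; the remaining 7 contribute 0. Total contributed: 40.
The pooled fund pays out 7.8 × 40 = 312.00 in total (split across the unequal shares, but the aggregate is all that matters for the group sum).
The 7 free-riders keep 20 each, adding 140. Group total = 140 + 312.00 = 452.00.

452.00 dollars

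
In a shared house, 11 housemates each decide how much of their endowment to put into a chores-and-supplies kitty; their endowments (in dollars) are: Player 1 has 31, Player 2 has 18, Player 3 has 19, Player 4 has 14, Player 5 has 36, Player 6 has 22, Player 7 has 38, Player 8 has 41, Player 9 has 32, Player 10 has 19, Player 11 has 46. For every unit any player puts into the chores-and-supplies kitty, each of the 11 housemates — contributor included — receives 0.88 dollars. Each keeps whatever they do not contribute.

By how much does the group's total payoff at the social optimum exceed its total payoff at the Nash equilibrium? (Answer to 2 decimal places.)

2742.88 dollars

The private return per contributed unit is 0.88 < 1 for everyone, so the Nash equilibrium is zero contribution and the group total is Σ E_j = 31 + 18 + 19 + 14 + 36 + 22 + 38 + 41 + 32 + 19 + 46 = 316.
Each contributed unit returns 9.680 to the group, so the social optimum is full contribution by everyone: group total = 9.680 × 316 = 3058.88.
Efficiency loss = (9.680 − 1) × 316 = 2742.88.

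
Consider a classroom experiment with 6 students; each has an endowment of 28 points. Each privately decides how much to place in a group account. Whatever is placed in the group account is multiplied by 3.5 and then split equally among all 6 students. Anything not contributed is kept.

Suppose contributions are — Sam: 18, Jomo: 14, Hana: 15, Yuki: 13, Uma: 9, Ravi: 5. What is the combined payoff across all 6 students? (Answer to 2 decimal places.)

Total contributed: 18 + 14 + 15 + 13 + 9 + 5 = 74; total kept: 6 × 28 − 74 = 94.
The group account pays out 3.5 × 74 = 259.00 in aggregate.
Group total = 94 + 259.00 = 353.00.

353.00 points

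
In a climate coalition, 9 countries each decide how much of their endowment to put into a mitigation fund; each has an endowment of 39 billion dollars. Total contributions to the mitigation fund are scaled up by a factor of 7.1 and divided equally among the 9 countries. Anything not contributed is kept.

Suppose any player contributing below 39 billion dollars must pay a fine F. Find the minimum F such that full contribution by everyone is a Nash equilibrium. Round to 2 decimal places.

Given the others contribute fully, the best deviation is to contribute 0 (any partial contribution still incurs the fine and gives up units whose private return 0.7889 is below 1).
Deviating from 39 to 0 saves 39 billion dollars but forfeits the deviator's share of the drop in the mitigation fund: 7.1/9 × 39 = 30.77.
So the deviation gain is 39 − 30.77 = 8.23, and the fine must be at least 8.23 billion dollars to wipe it out.

8.23 billion dollars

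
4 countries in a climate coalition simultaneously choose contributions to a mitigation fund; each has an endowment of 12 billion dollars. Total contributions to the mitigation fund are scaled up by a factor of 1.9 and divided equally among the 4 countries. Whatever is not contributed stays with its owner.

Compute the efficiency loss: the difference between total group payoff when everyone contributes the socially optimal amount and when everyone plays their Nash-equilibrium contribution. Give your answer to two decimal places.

Each contributed unit returns 1.9/4 = 0.4750 to its contributor — below 1 — so contributing 0 is dominant for every player. At the Nash equilibrium everyone keeps their 12, and the group total is 4 × 12 = 48.
Each contributed unit returns 1.900 to the group as a whole (0.4750 to each of 4 players), which exceeds 1, so the social optimum is full contribution: group total = 1.900 × 48 = 91.20.
Efficiency loss = 91.20 − 48 = 43.20.

43.20 billion dollars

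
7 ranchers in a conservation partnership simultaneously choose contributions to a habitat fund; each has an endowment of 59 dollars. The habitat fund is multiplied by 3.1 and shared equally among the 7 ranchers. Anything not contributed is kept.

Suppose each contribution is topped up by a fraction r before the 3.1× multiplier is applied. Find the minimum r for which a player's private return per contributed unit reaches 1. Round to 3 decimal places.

1.258

With matching at rate r, one contributed unit becomes (1 + r) in the habitat fund and returns 3.1 × (1 + r) / 7 to the contributor.
Setting this equal to 1: 1 + r = 7/3.1 = 2.2581.
So the minimum matching rate is r = 2.2581 − 1 = 1.258.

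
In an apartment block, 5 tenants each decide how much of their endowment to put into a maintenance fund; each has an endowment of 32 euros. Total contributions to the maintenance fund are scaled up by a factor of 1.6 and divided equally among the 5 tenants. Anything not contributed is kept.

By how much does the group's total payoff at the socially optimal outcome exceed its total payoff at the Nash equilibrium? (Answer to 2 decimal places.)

Each contributed unit returns 1.6/5 = 0.3200 to its contributor — below 1 — so contributing 0 is dominant for every player. At the Nash equilibrium everyone keeps their 32, and the group total is 5 × 32 = 160.
Each contributed unit returns 1.600 to the group as a whole (0.3200 to each of 5 players), which exceeds 1, so the social optimum is full contribution: group total = 1.600 × 160 = 256.00.
Efficiency loss = 256.00 − 160 = 96.00.

96.00 euros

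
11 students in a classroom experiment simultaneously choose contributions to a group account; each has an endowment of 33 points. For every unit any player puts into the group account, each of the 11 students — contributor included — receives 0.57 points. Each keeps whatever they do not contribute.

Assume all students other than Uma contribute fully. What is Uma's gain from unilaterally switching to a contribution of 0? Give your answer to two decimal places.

Switching from a contribution of 33 to 0 lets Uma keep an extra 33 points, but lowers the group account by 33, which costs Uma their own share of that drop: 0.57 × 33 = 18.81.
Net gain = 33 − 18.81 = 14.19. The private return per contributed unit (0.57) is below 1, so free-riding is indeed the best response regardless of what the others do.

14.19 points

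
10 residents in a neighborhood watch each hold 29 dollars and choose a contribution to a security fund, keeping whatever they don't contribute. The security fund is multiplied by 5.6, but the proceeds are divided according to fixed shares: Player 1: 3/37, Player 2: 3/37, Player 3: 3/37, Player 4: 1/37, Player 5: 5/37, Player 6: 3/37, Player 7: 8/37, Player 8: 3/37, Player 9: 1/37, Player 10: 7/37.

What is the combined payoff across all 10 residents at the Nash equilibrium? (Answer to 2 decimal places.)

556.80 dollars

Player j's private return per contributed unit is 5.6 × (j's share). Contributing is weakly dominant for j when that share is at least 1/5.6 = 0.1786, and contributing 0 is dominant otherwise.
Player 7 and Player 10 are above the threshold, contributing 29 each; the remaining 8 contribute 0. Total contributed: 58.
The security fund pays out 5.6 × 58 = 324.80 in total (split across the unequal shares, but the aggregate is all that matters for the group sum).
The 8 free-riders keep 29 each, adding 232. Group total = 232 + 324.80 = 556.80.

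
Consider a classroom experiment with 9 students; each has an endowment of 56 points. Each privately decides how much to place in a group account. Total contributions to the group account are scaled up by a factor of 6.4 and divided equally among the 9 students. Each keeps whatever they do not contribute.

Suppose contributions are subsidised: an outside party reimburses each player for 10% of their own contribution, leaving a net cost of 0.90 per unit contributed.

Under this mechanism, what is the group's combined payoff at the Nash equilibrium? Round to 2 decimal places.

504.00 points

Even with the mechanism, each unit contributed returns only (6.4/9) / 0.90 = 0.7901 per unit of net cost, so contributing nothing is still dominant.
At the Nash equilibrium no one contributes; group total payoff = 9 × 56 = 504.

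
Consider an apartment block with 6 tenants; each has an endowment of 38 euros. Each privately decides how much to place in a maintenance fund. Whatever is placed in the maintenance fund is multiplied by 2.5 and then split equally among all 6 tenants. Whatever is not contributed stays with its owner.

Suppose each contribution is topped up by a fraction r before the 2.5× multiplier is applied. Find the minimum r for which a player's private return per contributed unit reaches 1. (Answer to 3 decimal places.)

1.400

With matching at rate r, one contributed unit becomes (1 + r) in the maintenance fund and returns 2.5 × (1 + r) / 6 to the contributor.
Setting this equal to 1: 1 + r = 6/2.5 = 2.4000.
So the minimum matching rate is r = 2.4000 − 1 = 1.400.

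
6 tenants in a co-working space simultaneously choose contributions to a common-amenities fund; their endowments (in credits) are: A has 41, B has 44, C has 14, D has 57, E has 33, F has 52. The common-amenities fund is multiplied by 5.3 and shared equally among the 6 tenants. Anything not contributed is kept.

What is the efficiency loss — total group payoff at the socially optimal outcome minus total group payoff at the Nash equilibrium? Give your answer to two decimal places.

The private return per contributed unit is 5.3/6 = 0.8833 < 1 for every player regardless of endowment, so the Nash equilibrium is zero contribution and the group total is Σ E_j = 41 + 44 + 14 + 57 + 33 + 52 = 241.
Each contributed unit returns 5.300 to the group, so the social optimum is full contribution by everyone: group total = 5.300 × 241 = 1277.30.
Efficiency loss = (5.300 − 1) × 241 = 1036.30.

1036.30 credits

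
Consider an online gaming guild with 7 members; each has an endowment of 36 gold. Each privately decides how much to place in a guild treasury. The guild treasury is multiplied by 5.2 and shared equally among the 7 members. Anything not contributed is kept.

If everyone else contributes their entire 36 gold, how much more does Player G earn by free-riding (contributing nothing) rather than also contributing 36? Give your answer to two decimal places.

9.26 gold

Switching from a contribution of 36 to 0 lets Player G keep an extra 36 gold, but lowers the guild treasury by 36, which costs Player G their own share of that drop: 5.2/7 × 36 = 26.74.
Net gain = 36 − 26.74 = 9.26. The private return per contributed unit (0.7429) is below 1, so free-riding is indeed the best response regardless of what the others do.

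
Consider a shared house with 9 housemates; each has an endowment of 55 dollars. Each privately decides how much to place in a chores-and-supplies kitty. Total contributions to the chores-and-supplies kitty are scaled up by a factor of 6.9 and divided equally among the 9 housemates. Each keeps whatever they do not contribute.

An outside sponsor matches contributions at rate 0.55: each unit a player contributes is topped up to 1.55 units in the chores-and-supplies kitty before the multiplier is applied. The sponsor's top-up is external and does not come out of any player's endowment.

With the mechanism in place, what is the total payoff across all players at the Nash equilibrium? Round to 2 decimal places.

With the mechanism, a contributed unit returns 6.9 × 1.55 / 9 = 1.1883 per unit of net cost to the contributor — now above 1 — so contributing fully is weakly dominant for every player.
At the Nash equilibrium everyone contributes 55. Group total payoff = 6.9 × 1.55 × 495 = 5294.03.

5294.03 dollars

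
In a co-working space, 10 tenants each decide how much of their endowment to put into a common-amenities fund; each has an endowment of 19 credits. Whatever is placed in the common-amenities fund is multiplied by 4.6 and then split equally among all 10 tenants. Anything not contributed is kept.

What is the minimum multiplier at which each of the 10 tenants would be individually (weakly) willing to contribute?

10

A contributed unit returns (multiplier)/10 to its contributor.
This reaches 1 exactly when the multiplier is 10.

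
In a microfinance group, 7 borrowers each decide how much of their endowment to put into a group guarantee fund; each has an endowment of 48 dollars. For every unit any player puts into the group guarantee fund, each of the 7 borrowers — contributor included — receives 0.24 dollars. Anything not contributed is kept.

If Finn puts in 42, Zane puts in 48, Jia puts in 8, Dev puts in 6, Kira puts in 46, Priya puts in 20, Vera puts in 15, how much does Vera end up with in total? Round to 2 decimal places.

77.40 dollars

Total contributed: 42 + 48 + 8 + 6 + 46 + 20 + 15 = 185.
Each receives 0.24 × 185 = 44.40 from the group guarantee fund.
Vera keeps 48 − 15 = 33, so Vera's payoff is 33 + 44.40 = 77.40.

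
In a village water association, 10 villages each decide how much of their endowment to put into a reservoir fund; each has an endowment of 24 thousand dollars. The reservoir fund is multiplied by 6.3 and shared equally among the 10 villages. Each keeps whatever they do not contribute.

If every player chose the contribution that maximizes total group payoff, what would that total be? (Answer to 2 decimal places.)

1512.00 thousand dollars

Each contributed unit returns 6.300 to the group as a whole (0.6300 to each of 10 players), which exceeds 1, so the social optimum is full contribution: group total = 6.300 × 240 = 1512.00.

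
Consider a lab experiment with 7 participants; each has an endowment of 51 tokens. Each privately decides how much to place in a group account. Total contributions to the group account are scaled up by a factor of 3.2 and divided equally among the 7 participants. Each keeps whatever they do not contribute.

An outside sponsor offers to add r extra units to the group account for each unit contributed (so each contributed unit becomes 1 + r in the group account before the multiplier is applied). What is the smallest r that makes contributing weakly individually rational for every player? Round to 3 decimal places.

With matching at rate r, one contributed unit becomes (1 + r) in the group account and returns 3.2 × (1 + r) / 7 to the contributor.
Setting this equal to 1: 1 + r = 7/3.2 = 2.1875.
So the minimum matching rate is r = 2.1875 − 1 = 1.188.

1.188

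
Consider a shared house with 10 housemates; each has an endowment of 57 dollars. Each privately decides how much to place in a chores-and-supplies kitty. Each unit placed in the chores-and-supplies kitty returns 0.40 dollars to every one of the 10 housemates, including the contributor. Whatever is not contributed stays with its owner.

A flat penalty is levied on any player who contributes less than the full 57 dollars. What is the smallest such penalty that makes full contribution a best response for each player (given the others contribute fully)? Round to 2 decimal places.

Given the others contribute fully, the best deviation is to contribute 0 (any partial contribution still incurs the fine and gives up units whose private return 0.40 is below 1).
Deviating from 57 to 0 saves 57 dollars but forfeits the deviator's share of the drop in the chores-and-supplies kitty: 0.40 × 57 = 22.80.
So the deviation gain is 57 − 22.80 = 34.20, and the fine must be at least 34.20 dollars to wipe it out.

34.20 dollars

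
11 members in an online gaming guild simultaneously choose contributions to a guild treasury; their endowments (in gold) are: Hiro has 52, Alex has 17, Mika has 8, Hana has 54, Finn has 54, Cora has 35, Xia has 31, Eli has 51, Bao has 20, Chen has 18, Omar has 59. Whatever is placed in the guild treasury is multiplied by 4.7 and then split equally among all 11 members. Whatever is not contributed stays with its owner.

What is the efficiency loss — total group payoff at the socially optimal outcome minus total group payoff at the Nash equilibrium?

The private return per contributed unit is 4.7/11 = 0.4273 < 1 for every player regardless of endowment, so the Nash equilibrium is zero contribution and the group total is Σ E_j = 52 + 17 + 8 + 54 + 54 + 35 + 31 + 51 + 20 + 18 + 59 = 399.
Each contributed unit returns 4.700 to the group, so the social optimum is full contribution by everyone: group total = 4.700 × 399 = 1875.30.
Efficiency loss = (4.700 − 1) × 399 = 1476.30.

1476.30 gold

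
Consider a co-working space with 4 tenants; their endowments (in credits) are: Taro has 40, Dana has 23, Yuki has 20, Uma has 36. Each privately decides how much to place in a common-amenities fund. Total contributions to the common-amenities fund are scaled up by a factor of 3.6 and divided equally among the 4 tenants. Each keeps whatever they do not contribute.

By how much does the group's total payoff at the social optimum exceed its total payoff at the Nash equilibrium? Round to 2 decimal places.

The private return per contributed unit is 3.6/4 = 0.9000 < 1 for every player regardless of endowment, so the Nash equilibrium is zero contribution and the group total is Σ E_j = 40 + 23 + 20 + 36 = 119.
Each contributed unit returns 3.600 to the group, so the social optimum is full contribution by everyone: group total = 3.600 × 119 = 428.40.
Efficiency loss = (3.600 − 1) × 119 = 309.40.

309.40 credits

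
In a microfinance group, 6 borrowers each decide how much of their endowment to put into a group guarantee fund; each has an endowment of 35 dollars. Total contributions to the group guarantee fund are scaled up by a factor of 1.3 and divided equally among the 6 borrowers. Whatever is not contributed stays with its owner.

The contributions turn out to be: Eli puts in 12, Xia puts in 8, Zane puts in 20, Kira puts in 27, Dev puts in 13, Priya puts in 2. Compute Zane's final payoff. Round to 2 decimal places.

32.77 dollars

Total contributed: 12 + 8 + 20 + 27 + 13 + 2 = 82.
Each receives 1.3 × 82 / 6 = 17.77 from the group guarantee fund.
Zane keeps 35 − 20 = 15, so Zane's payoff is 15 + 17.77 = 32.77.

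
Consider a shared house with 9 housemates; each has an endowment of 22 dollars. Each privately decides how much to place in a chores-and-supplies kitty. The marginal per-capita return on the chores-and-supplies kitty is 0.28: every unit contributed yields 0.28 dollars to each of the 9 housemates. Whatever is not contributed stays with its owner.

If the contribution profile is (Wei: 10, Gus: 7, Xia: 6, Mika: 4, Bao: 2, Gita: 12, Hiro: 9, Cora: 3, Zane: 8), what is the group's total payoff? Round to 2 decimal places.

290.72 dollars

Total contributed: 10 + 7 + 6 + 4 + 2 + 12 + 9 + 3 + 8 = 61; total kept: 9 × 22 − 61 = 137.
The chores-and-supplies kitty pays out 0.28 × 9 × 61 = 153.72 in aggregate.
Group total = 137 + 153.72 = 290.72.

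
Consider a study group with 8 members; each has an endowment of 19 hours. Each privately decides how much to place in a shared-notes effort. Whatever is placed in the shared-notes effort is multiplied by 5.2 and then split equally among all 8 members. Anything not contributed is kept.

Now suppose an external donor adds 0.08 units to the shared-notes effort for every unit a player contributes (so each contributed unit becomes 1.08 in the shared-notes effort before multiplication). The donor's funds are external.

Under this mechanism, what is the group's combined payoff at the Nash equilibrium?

Even with the mechanism, each unit contributed returns only 5.2 × 1.08 / 8 = 0.7020 per unit of net cost, so contributing nothing is still dominant.
Everyone keeps their endowment and the group total is 8 × 19 = 152.

152.00 hours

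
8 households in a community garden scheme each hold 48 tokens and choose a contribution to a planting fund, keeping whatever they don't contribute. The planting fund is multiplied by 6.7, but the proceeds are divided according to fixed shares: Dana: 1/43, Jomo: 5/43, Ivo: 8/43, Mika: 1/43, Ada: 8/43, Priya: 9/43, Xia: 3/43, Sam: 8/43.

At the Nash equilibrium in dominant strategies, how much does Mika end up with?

77.92 tokens

Each unit j contributes comes back to j as 6.7 × (j's share), so j prefers to contribute only if that share exceeds 1/6.7 = 0.1493; otherwise keeping the unit dominates.
Ivo, Ada, Priya and Sam are above the threshold, contributing 48 each; the remaining 4 contribute 0. Total contributed: 192.
Mika keeps 48 and receives 6.7 × 192 × 1/43 = 29.92 from the planting fund, for a payoff of 77.92.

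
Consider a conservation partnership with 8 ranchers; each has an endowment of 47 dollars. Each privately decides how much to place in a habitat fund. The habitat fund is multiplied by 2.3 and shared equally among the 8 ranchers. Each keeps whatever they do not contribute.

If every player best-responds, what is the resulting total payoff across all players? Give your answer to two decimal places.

376.00 dollars

Each contributed unit returns 2.3/8 = 0.2875 to its contributor — below 1 — so contributing 0 is dominant for every player. At the Nash equilibrium everyone keeps their 47, and the group total is 8 × 47 = 376.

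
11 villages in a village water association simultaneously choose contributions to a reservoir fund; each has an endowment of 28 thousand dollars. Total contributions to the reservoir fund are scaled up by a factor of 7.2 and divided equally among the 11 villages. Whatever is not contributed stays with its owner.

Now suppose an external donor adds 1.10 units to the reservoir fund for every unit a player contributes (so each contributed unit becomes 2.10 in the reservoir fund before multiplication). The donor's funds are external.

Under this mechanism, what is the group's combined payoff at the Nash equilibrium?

The effective private return per unit is now 7.2 × 2.10 / 11 = 1.3745 > 1, so every player's dominant strategy flips to full contribution.
So the Nash equilibrium is full contribution by all 11; the group earns 7.2 × 2.10 × 308 = 4656.96.

4656.96 thousand dollars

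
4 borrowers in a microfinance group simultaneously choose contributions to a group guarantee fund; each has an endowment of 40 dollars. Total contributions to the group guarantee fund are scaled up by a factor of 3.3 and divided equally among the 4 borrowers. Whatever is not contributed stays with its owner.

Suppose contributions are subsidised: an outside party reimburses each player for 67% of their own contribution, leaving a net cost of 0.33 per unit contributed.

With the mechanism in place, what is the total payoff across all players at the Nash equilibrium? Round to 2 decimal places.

With the mechanism, a contributed unit returns (3.3/4) / 0.33 = 2.5000 per unit of net cost to the contributor — now above 1 — so contributing fully is weakly dominant for every player.
At the Nash equilibrium everyone contributes 40. Group total payoff = 4 × (40 × 0.67 + 3.3 × 40) = 635.20.

635.20 dollars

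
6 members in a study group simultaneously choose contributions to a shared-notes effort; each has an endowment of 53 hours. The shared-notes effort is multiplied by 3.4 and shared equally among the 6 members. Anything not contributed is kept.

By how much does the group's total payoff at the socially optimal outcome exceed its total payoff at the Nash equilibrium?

Each contributed unit returns 3.4/6 = 0.5667 to its contributor — below 1 — so contributing 0 is dominant for every player. At the Nash equilibrium everyone keeps their 53, and the group total is 6 × 53 = 318.
Each contributed unit returns 3.400 to the group as a whole (0.5667 to each of 6 players), which exceeds 1, so the social optimum is full contribution: group total = 3.400 × 318 = 1081.20.
Efficiency loss = 1081.20 − 318 = 763.20.

763.20 hours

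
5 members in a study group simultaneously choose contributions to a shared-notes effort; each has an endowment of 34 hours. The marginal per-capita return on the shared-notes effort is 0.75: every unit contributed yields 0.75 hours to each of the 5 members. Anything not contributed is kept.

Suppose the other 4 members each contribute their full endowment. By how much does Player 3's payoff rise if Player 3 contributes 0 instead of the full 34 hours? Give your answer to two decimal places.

Switching from a contribution of 34 to 0 lets Player 3 keep an extra 34 hours, but lowers the shared-notes effort by 34, which costs Player 3 their own share of that drop: 0.75 × 34 = 25.50.
Net gain = 34 − 25.50 = 8.50. The private return per contributed unit (0.75) is below 1, so free-riding is indeed the best response regardless of what the others do.

8.50 hours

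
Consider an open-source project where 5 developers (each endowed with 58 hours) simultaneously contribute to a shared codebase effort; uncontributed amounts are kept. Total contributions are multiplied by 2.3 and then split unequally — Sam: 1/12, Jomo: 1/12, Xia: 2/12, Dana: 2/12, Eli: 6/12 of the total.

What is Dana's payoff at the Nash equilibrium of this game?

80.23 hours

Player j's private return per contributed unit is 2.3 × (j's share). Contributing is weakly dominant for j when that share is at least 1/2.3 = 0.4348, and contributing 0 is dominant otherwise.
The only share above 0.4348 is Eli's 6/12, contributing 58; the remaining 4 contribute 0. Total contributed: 58.
Dana keeps 58 and receives 2.3 × 58 × 2/12 = 22.23 from the shared codebase effort, for a payoff of 80.23.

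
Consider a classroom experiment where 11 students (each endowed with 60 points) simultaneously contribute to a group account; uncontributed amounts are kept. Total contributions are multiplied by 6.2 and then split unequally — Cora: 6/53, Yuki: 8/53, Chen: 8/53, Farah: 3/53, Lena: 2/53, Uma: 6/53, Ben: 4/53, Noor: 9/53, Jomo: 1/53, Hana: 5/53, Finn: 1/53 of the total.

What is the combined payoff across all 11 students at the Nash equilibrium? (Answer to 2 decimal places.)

972.00 points

For player j, contributing a unit is worthwhile iff 6.2 × (j's share) ≥ 1, i.e. iff j's share is at least 0.1613.
Noor alone (share 9/53) is above the threshold, contributing 60; the remaining 10 contribute 0. Total contributed: 60.
The group account pays out 6.2 × 60 = 372.00 in total (split across the unequal shares, but the aggregate is all that matters for the group sum).
The 10 free-riders keep 60 each, adding 600. Group total = 600 + 372.00 = 972.00.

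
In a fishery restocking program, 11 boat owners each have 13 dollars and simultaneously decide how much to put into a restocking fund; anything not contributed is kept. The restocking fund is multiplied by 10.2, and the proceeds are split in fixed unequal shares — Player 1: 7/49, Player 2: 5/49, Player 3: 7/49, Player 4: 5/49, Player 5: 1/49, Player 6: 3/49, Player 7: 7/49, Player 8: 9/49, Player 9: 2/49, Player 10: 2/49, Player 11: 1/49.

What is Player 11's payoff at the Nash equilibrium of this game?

Each unit j contributes comes back to j as 10.2 × (j's share), so j prefers to contribute only if that share exceeds 1/10.2 = 0.0980; otherwise keeping the unit dominates.
The shares above 0.0980 belong to Player 1, Player 2, Player 3, Player 4, Player 7 and Player 8, contributing 13 each; the remaining 5 contribute 0. Total contributed: 78.
Player 11 keeps 13 and receives 10.2 × 78 × 1/49 = 16.24 from the restocking fund, for a payoff of 29.24.

29.24 dollars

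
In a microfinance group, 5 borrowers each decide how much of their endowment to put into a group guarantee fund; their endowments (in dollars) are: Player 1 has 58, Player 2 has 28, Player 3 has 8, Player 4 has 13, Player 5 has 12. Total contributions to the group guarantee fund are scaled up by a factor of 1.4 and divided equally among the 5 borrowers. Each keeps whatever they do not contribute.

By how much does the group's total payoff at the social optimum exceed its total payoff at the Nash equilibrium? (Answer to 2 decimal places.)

The private return per contributed unit is 1.4/5 = 0.2800 < 1 for every player regardless of endowment, so the Nash equilibrium is zero contribution and the group total is Σ E_j = 58 + 28 + 8 + 13 + 12 = 119.
Each contributed unit returns 1.400 to the group, so the social optimum is full contribution by everyone: group total = 1.400 × 119 = 166.60.
Efficiency loss = (1.400 − 1) × 119 = 47.60.

47.60 dollars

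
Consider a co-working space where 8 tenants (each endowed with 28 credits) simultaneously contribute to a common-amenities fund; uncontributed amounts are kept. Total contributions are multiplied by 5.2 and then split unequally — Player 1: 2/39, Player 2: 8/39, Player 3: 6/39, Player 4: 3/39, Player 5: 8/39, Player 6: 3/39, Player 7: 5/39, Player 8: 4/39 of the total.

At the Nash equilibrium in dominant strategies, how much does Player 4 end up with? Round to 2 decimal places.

50.40 credits

Player j's private return per contributed unit is 5.2 × (j's share). Contributing is weakly dominant for j when that share is at least 1/5.2 = 0.1923, and contributing 0 is dominant otherwise.
Player 2 and Player 5 are above the threshold, contributing 28 each; the remaining 6 contribute 0. Total contributed: 56.
Player 4 keeps 28 and receives 5.2 × 56 × 3/39 = 22.40 from the common-amenities fund, for a payoff of 50.40.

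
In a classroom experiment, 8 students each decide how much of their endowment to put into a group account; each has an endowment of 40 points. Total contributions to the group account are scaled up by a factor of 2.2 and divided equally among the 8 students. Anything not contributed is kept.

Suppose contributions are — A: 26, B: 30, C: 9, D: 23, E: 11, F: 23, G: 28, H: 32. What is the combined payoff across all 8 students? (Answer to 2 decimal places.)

538.40 points

Total contributed: 26 + 30 + 9 + 23 + 11 + 23 + 28 + 32 = 182; total kept: 8 × 40 − 182 = 138.
The group account pays out 2.2 × 182 = 400.40 in aggregate.
Group total = 138 + 400.40 = 538.40.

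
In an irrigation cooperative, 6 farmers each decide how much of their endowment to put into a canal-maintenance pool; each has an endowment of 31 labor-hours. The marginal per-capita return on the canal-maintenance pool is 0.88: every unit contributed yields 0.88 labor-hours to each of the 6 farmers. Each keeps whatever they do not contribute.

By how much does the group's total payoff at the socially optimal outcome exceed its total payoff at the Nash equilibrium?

The private return per contributed unit is 0.88 < 1, so contributing 0 is dominant for every player. At the Nash equilibrium everyone keeps their 31, and the group total is 6 × 31 = 186.
Each contributed unit returns 5.280 to the group as a whole (0.88 to each of 6 players), which exceeds 1, so the social optimum is full contribution: group total = 5.280 × 186 = 982.08.
Efficiency loss = 982.08 − 186 = 796.08.

796.08 labor-hours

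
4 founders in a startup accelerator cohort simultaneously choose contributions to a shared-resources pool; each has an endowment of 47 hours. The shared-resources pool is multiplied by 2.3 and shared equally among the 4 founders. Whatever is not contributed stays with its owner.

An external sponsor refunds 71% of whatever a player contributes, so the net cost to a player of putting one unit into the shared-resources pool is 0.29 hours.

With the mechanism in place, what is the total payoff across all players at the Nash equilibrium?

565.88 hours

With the mechanism, a contributed unit returns (2.3/4) / 0.29 = 1.9828 per unit of net cost to the contributor — now above 1 — so contributing fully is weakly dominant for every player.
So the Nash equilibrium is full contribution by all 4; the group earns 4 × (47 × 0.71 + 2.3 × 47) = 565.88.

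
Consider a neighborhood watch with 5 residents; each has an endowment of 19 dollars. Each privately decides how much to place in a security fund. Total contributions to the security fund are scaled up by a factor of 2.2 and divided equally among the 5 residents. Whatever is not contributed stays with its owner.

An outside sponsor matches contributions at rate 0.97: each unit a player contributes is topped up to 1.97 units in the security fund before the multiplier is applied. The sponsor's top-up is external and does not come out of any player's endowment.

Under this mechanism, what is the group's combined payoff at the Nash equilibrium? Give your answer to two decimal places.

95.00 dollars

Even with the mechanism, each unit contributed returns only 2.2 × 1.97 / 5 = 0.8668 per unit of net cost, so contributing nothing is still dominant.
At the Nash equilibrium no one contributes; group total payoff = 5 × 19 = 95.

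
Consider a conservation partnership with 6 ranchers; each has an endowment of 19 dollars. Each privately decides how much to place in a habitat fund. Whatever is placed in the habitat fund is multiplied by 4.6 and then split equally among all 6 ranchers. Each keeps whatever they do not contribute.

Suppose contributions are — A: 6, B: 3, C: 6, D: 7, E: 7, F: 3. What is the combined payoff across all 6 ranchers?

229.20 dollars

Total contributed: 6 + 3 + 6 + 7 + 7 + 3 = 32; total kept: 6 × 19 − 32 = 82.
The habitat fund pays out 4.6 × 32 = 147.20 in aggregate.
Group total = 82 + 147.20 = 229.20.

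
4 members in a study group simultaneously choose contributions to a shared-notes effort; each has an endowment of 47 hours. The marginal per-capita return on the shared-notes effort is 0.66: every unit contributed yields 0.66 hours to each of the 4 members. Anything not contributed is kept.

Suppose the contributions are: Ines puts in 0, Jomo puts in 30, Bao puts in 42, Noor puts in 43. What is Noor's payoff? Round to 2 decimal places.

79.90 hours

Total contributed: 0 + 30 + 42 + 43 = 115.
Each receives 0.66 × 115 = 75.90 from the shared-notes effort.
Noor keeps 47 − 43 = 4, so Noor's payoff is 4 + 75.90 = 79.90.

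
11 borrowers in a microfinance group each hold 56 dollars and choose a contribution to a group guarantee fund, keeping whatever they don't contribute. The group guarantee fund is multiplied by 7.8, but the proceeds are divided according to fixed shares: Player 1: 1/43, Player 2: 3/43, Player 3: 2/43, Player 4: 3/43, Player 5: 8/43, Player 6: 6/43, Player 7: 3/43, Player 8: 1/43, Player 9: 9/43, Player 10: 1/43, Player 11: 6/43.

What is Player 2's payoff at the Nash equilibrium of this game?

Player j's private return per contributed unit is 7.8 × (j's share). Contributing is weakly dominant for j when that share is at least 1/7.8 = 0.1282, and contributing 0 is dominant otherwise.
Player 5, Player 6, Player 9 and Player 11 are above the threshold, contributing 56 each; the remaining 7 contribute 0. Total contributed: 224.
Player 2 keeps 56 and receives 7.8 × 224 × 3/43 = 121.90 from the group guarantee fund, for a payoff of 177.90.

177.90 dollars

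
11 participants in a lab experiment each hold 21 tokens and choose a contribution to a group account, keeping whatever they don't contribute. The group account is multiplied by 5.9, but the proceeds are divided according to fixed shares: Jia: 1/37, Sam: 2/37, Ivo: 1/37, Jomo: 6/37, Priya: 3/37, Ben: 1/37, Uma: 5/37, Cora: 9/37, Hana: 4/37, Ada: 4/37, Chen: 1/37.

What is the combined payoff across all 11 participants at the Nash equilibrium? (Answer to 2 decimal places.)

333.90 tokens

Player j's private return per contributed unit is 5.9 × (j's share). Contributing is weakly dominant for j when that share is at least 1/5.9 = 0.1695, and contributing 0 is dominant otherwise.
Only Cora (9/37) clears that bar, contributing 21; the remaining 10 contribute 0. Total contributed: 21.
The group account pays out 5.9 × 21 = 123.90 in total (split across the unequal shares, but the aggregate is all that matters for the group sum).
The 10 free-riders keep 21 each, adding 210. Group total = 210 + 123.90 = 333.90.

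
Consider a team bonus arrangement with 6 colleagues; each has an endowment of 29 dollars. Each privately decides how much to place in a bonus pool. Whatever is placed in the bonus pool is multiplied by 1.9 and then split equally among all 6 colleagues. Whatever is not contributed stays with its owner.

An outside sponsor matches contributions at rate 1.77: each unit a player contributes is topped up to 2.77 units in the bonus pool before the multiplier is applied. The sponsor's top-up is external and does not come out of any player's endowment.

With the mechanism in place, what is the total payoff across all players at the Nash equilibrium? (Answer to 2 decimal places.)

Even with the mechanism, each unit contributed returns only 1.9 × 2.77 / 6 = 0.8772 per unit of net cost, so contributing nothing is still dominant.
Everyone keeps their endowment and the group total is 6 × 29 = 174.

174.00 dollars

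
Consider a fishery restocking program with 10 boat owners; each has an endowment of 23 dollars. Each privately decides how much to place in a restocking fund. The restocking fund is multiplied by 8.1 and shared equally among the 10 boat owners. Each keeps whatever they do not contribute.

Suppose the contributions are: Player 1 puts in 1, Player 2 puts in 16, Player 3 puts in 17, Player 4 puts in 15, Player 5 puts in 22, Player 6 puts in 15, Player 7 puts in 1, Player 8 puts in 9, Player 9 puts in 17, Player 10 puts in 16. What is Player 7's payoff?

126.49 dollars

Total contributed: 1 + 16 + 17 + 15 + 22 + 15 + 1 + 9 + 17 + 16 = 129.
Each receives 8.1 × 129 / 10 = 104.49 from the restocking fund.
Player 7 keeps 23 − 1 = 22, so Player 7's payoff is 22 + 104.49 = 126.49.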